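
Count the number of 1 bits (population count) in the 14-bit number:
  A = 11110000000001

11110000000001
1-bits at positions (from bit 0 = LSB): 0, 10, 11, 12, 13
Count = 5

Answer: 5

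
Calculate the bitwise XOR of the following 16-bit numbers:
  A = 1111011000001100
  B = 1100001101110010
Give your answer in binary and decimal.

Apply ^ to each column (1 where bits differ):
  1111011000001100
^ 1100001101110010
------------------
  0011010101111110

Answer: 0011010101111110 (13694)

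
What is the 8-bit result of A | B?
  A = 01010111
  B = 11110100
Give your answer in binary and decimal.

Apply | to each column (1 where either bit is 1):
  01010111
| 11110100
----------
  11110111

Answer: 11110111 (247)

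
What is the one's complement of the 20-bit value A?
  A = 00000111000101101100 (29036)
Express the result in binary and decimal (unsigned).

Flip each bit (0->1, 1->0):
  00000111000101101100
  11111000111010010011

Answer: 11111000111010010011 (1019539)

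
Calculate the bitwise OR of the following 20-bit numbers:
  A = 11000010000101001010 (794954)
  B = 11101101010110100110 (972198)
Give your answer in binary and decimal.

Apply | to each column (1 where either bit is 1):
  11000010000101001010
| 11101101010110100110
----------------------
  11101111010111101110

Answer: 11101111010111101110 (980462)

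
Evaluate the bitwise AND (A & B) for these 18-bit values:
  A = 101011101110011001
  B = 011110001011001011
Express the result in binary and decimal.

Apply & to each column (1 only where both bits are 1):
  101011101110011001
& 011110001011001011
--------------------
  001010001010001001

Answer: 001010001010001001 (41609)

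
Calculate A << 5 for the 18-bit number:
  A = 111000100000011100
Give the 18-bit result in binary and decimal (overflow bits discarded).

Shift left by 5: drop the top 5 bit(s), append 5 zero(s) on the right.
  111000100000011100  ->  discard [11100], keep [0100000011100], append 00000
= 010000001110000000

Answer: 010000001110000000 (66432)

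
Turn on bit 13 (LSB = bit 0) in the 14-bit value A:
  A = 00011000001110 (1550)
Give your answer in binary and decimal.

Mask = 1 << 13 = 10000000000000
Bit 13 of A is 0, so OR-ing with the mask flips it to 1.
  00011000001110
| 10000000000000
----------------
  10011000001110

Answer: 10011000001110 (9742)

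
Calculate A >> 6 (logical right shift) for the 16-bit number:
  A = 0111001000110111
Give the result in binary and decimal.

Logical shift right by 6: drop the bottom 6 bit(s), prepend 6 zero(s) on the left.
  0111001000110111  ->  keep [0111001000], discard [110111], prepend 000000
= 0000000111001000

Answer: 0000000111001000 (456)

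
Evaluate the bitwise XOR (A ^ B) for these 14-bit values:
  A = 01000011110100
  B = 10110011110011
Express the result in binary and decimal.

Apply ^ to each column (1 where bits differ):
  01000011110100
^ 10110011110011
----------------
  11110000000111

Answer: 11110000000111 (15367)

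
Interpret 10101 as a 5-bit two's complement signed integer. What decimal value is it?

MSB is 1, so the value is negative. Find the magnitude:
1. Invert bits:  01010
2. Add 1:        01011  = 11
3. Apply sign:   -11

Answer: -11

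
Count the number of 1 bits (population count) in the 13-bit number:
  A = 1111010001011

1111010001011
1-bits at positions (from bit 0 = LSB): 0, 1, 3, 7, 9, 10, 11, 12
Count = 8

Answer: 8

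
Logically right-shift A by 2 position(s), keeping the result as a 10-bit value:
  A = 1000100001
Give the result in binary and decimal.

Logical shift right by 2: drop the bottom 2 bit(s), prepend 2 zero(s) on the left.
  1000100001  ->  keep [10001000], discard [01], prepend 00
= 0010001000

Answer: 0010001000 (136)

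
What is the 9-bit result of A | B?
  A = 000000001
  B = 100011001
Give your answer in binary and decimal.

Apply | to each column (1 where either bit is 1):
  000000001
| 100011001
-----------
  100011001

Answer: 100011001 (281)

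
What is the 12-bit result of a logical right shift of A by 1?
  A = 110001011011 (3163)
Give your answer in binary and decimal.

Logical shift right by 1: drop the bottom 1 bit(s), prepend 1 zero(s) on the left.
  110001011011  ->  keep [11000101101], discard [1], prepend 0
= 011000101101

Answer: 011000101101 (1581)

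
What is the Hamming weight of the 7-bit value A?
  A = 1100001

1100001
1-bits at positions (from bit 0 = LSB): 0, 5, 6
Count = 3

Answer: 3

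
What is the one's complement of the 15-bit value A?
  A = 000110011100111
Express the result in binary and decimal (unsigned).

Flip each bit (0->1, 1->0):
  000110011100111
  111001100011000

Answer: 111001100011000 (29464)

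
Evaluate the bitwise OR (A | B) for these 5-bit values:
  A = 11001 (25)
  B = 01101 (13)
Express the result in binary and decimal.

Apply | to each column (1 where either bit is 1):
  11001
| 01101
-------
  11101

Answer: 11101 (29)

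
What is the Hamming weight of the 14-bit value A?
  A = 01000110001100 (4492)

01000110001100
1-bits at positions (from bit 0 = LSB): 2, 3, 7, 8, 12
Count = 5

Answer: 5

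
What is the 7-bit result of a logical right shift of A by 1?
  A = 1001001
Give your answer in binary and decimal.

Logical shift right by 1: drop the bottom 1 bit(s), prepend 1 zero(s) on the left.
  1001001  ->  keep [100100], discard [1], prepend 0
= 0100100

Answer: 0100100 (36)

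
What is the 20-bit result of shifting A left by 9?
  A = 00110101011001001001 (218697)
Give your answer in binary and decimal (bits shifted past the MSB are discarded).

Shift left by 9: drop the top 9 bit(s), append 9 zero(s) on the right.
  00110101011001001001  ->  discard [001101010], keep [11001001001], append 000000000
= 11001001001000000000

Answer: 11001001001000000000 (823808)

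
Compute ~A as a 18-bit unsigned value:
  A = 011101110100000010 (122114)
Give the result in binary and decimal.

Flip each bit (0->1, 1->0):
  011101110100000010
  100010001011111101

Answer: 100010001011111101 (140029)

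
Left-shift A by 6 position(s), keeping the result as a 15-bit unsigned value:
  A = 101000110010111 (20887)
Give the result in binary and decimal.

Shift left by 6: drop the top 6 bit(s), append 6 zero(s) on the right.
  101000110010111  ->  discard [101000], keep [110010111], append 000000
= 110010111000000

Answer: 110010111000000 (26048)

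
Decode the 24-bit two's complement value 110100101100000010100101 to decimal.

MSB is 1, so the value is negative. Find the magnitude:
1. Invert bits:  001011010011111101011010
2. Add 1:        001011010011111101011011  = 2965339
3. Apply sign:   -2965339

Answer: -2965339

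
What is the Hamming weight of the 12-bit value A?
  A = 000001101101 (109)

000001101101
1-bits at positions (from bit 0 = LSB): 0, 2, 3, 5, 6
Count = 5

Answer: 5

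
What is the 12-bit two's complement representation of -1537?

1. Binary of +1537:  011000000001
2. Invert bits:     100111111110
3. Add 1:           100111111111

Answer: 100111111111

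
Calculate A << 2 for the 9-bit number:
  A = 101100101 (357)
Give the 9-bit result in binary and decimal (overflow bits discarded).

Shift left by 2: drop the top 2 bit(s), append 2 zero(s) on the right.
  101100101  ->  discard [10], keep [1100101], append 00
= 110010100

Answer: 110010100 (404)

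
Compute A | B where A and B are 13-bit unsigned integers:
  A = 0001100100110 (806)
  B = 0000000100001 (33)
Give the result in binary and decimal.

Apply | to each column (1 where either bit is 1):
  0001100100110
| 0000000100001
---------------
  0001100100111

Answer: 0001100100111 (807)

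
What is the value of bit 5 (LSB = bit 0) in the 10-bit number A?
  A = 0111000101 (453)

Bit 5 is the 6th from the right.
  0111000101
      ^
That bit is 0.

Answer: 0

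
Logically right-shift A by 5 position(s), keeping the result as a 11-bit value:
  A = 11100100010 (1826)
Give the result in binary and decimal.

Logical shift right by 5: drop the bottom 5 bit(s), prepend 5 zero(s) on the left.
  11100100010  ->  keep [111001], discard [00010], prepend 00000
= 00000111001

Answer: 00000111001 (57)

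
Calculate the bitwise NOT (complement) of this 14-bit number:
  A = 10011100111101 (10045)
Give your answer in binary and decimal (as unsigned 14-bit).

Flip each bit (0->1, 1->0):
  10011100111101
  01100011000010

Answer: 01100011000010 (6338)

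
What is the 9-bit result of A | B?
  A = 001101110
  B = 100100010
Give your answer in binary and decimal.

Apply | to each column (1 where either bit is 1):
  001101110
| 100100010
-----------
  101101110

Answer: 101101110 (366)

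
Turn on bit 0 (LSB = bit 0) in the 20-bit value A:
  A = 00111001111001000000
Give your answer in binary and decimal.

Mask = 1 << 0 = 00000000000000000001
Bit 0 of A is 0, so OR-ing with the mask flips it to 1.
  00111001111001000000
| 00000000000000000001
----------------------
  00111001111001000001

Answer: 00111001111001000001 (237121)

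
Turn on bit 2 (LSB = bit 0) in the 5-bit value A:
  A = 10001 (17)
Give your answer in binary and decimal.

Mask = 1 << 2 = 00100
Bit 2 of A is 0, so OR-ing with the mask flips it to 1.
  10001
| 00100
-------
  10101

Answer: 10101 (21)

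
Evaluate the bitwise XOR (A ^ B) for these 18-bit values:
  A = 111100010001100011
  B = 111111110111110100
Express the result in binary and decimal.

Apply ^ to each column (1 where bits differ):
  111100010001100011
^ 111111110111110100
--------------------
  000011100110010111

Answer: 000011100110010111 (14743)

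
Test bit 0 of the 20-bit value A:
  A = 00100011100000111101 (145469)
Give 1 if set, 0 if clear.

Bit 0 is the 1st from the right.
  00100011100000111101
                     ^
That bit is 1.

Answer: 1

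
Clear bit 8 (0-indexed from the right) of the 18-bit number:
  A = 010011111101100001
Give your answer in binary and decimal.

Mask = ~(1 << 8) = 111111111011111111
Bit 8 of A is 1, so AND-ing with the mask clears it to 0.
  010011111101100001
& 111111111011111111
--------------------
  010011111001100001

Answer: 010011111001100001 (81505)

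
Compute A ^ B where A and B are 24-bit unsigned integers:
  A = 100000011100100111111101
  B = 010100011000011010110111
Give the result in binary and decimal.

Apply ^ to each column (1 where bits differ):
  100000011100100111111101
^ 010100011000011010110111
--------------------------
  110100000100111101001010

Answer: 110100000100111101001010 (13651786)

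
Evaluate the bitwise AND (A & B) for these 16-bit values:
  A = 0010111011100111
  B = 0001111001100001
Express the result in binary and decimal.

Apply & to each column (1 only where both bits are 1):
  0010111011100111
& 0001111001100001
------------------
  0000111001100001

Answer: 0000111001100001 (3681)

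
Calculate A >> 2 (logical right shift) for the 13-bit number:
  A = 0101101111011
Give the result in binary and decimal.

Logical shift right by 2: drop the bottom 2 bit(s), prepend 2 zero(s) on the left.
  0101101111011  ->  keep [01011011110], discard [11], prepend 00
= 0001011011110

Answer: 0001011011110 (734)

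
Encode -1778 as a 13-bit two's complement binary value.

1. Binary of +1778:  0011011110010
2. Invert bits:     1100100001101
3. Add 1:           1100100001110

Answer: 1100100001110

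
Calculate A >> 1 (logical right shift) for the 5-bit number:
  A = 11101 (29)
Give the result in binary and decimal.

Logical shift right by 1: drop the bottom 1 bit(s), prepend 1 zero(s) on the left.
  11101  ->  keep [1110], discard [1], prepend 0
= 01110

Answer: 01110 (14)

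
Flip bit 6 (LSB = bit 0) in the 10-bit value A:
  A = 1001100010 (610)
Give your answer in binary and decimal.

Mask = 1 << 6 = 0001000000
Bit 6 of A is 1; XOR with the mask flips it to 0.
  1001100010
^ 0001000000
------------
  1000100010

Answer: 1000100010 (546)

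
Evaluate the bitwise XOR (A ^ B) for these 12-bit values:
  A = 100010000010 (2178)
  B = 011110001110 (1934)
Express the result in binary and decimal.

Apply ^ to each column (1 where bits differ):
  100010000010
^ 011110001110
--------------
  111100001100

Answer: 111100001100 (3852)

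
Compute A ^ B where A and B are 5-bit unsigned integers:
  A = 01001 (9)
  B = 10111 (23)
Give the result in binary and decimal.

Apply ^ to each column (1 where bits differ):
  01001
^ 10111
-------
  11110

Answer: 11110 (30)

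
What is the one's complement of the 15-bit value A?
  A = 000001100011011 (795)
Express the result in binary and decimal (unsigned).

Flip each bit (0->1, 1->0):
  000001100011011
  111110011100100

Answer: 111110011100100 (31972)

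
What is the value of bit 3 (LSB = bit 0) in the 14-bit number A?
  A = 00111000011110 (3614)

Bit 3 is the 4th from the right.
  00111000011110
            ^
That bit is 1.

Answer: 1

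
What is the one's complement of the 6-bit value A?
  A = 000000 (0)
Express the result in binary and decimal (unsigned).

Flip each bit (0->1, 1->0):
  000000
  111111

Answer: 111111 (63)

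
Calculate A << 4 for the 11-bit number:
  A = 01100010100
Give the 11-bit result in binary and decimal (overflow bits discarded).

Shift left by 4: drop the top 4 bit(s), append 4 zero(s) on the right.
  01100010100  ->  discard [0110], keep [0010100], append 0000
= 00101000000

Answer: 00101000000 (320)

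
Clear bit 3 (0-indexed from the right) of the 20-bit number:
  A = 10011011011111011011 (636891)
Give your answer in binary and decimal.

Mask = ~(1 << 3) = 11111111111111110111
Bit 3 of A is 1, so AND-ing with the mask clears it to 0.
  10011011011111011011
& 11111111111111110111
----------------------
  10011011011111010011

Answer: 10011011011111010011 (636883)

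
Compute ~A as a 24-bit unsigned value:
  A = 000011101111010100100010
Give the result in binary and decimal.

Flip each bit (0->1, 1->0):
  000011101111010100100010
  111100010000101011011101

Answer: 111100010000101011011101 (15796957)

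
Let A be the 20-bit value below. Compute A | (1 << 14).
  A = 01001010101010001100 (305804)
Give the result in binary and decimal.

Mask = 1 << 14 = 00000100000000000000
Bit 14 of A is 0, so OR-ing with the mask flips it to 1.
  01001010101010001100
| 00000100000000000000
----------------------
  01001110101010001100

Answer: 01001110101010001100 (322188)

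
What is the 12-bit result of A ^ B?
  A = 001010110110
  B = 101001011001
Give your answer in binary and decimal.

Apply ^ to each column (1 where bits differ):
  001010110110
^ 101001011001
--------------
  100011101111

Answer: 100011101111 (2287)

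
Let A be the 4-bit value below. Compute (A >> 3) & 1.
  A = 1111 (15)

Bit 3 is the 4th from the right.
  1111
  ^
That bit is 1.

Answer: 1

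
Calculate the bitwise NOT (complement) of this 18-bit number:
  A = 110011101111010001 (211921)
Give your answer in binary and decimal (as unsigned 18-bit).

Flip each bit (0->1, 1->0):
  110011101111010001
  001100010000101110

Answer: 001100010000101110 (50222)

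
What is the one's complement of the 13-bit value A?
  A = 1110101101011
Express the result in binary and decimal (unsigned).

Flip each bit (0->1, 1->0):
  1110101101011
  0001010010100

Answer: 0001010010100 (660)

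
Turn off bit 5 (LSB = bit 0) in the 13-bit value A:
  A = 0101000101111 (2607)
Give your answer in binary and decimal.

Mask = ~(1 << 5) = 1111111011111
Bit 5 of A is 1, so AND-ing with the mask clears it to 0.
  0101000101111
& 1111111011111
---------------
  0101000001111

Answer: 0101000001111 (2575)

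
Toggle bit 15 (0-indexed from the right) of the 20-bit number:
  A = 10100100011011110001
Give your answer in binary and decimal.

Mask = 1 << 15 = 00001000000000000000
Bit 15 of A is 0; XOR with the mask flips it to 1.
  10100100011011110001
^ 00001000000000000000
----------------------
  10101100011011110001

Answer: 10101100011011110001 (706289)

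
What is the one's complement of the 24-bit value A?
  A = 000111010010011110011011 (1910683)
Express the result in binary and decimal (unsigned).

Flip each bit (0->1, 1->0):
  000111010010011110011011
  111000101101100001100100

Answer: 111000101101100001100100 (14866532)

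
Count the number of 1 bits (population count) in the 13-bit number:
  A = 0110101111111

0110101111111
1-bits at positions (from bit 0 = LSB): 0, 1, 2, 3, 4, 5, 6, 8, 10, 11
Count = 10

Answer: 10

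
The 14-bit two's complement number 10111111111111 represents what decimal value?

MSB is 1, so the value is negative. Find the magnitude:
1. Invert bits:  01000000000000
2. Add 1:        01000000000001  = 4097
3. Apply sign:   -4097

Answer: -4097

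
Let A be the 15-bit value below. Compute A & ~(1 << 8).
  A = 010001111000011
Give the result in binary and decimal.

Mask = ~(1 << 8) = 111111011111111
Bit 8 of A is 1, so AND-ing with the mask clears it to 0.
  010001111000011
& 111111011111111
-----------------
  010001011000011

Answer: 010001011000011 (8899)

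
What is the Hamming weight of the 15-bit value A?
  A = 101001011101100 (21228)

101001011101100
1-bits at positions (from bit 0 = LSB): 2, 3, 5, 6, 7, 9, 12, 14
Count = 8

Answer: 8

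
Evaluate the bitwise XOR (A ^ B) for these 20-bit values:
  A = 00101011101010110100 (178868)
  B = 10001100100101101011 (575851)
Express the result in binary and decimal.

Apply ^ to each column (1 where bits differ):
  00101011101010110100
^ 10001100100101101011
----------------------
  10100111001111011111

Answer: 10100111001111011111 (685023)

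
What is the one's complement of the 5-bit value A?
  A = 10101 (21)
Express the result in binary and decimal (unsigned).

Flip each bit (0->1, 1->0):
  10101
  01010

Answer: 01010 (10)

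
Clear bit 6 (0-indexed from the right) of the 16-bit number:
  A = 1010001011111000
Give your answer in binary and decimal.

Mask = ~(1 << 6) = 1111111110111111
Bit 6 of A is 1, so AND-ing with the mask clears it to 0.
  1010001011111000
& 1111111110111111
------------------
  1010001010111000

Answer: 1010001010111000 (41656)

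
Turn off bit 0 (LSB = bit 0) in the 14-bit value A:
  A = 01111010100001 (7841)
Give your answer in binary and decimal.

Mask = ~(1 << 0) = 11111111111110
Bit 0 of A is 1, so AND-ing with the mask clears it to 0.
  01111010100001
& 11111111111110
----------------
  01111010100000

Answer: 01111010100000 (7840)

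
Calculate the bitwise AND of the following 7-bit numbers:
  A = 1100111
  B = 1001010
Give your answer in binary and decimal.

Apply & to each column (1 only where both bits are 1):
  1100111
& 1001010
---------
  1000010

Answer: 1000010 (66)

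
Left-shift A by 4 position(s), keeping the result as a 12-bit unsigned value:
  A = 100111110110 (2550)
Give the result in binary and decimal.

Shift left by 4: drop the top 4 bit(s), append 4 zero(s) on the right.
  100111110110  ->  discard [1001], keep [11110110], append 0000
= 111101100000

Answer: 111101100000 (3936)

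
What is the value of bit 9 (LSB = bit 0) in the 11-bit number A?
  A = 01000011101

Bit 9 is the 10th from the right.
  01000011101
   ^
That bit is 1.

Answer: 1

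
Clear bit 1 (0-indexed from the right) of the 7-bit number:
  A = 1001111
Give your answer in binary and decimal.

Mask = ~(1 << 1) = 1111101
Bit 1 of A is 1, so AND-ing with the mask clears it to 0.
  1001111
& 1111101
---------
  1001101

Answer: 1001101 (77)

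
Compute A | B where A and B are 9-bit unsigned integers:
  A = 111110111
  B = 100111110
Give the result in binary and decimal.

Apply | to each column (1 where either bit is 1):
  111110111
| 100111110
-----------
  111111111

Answer: 111111111 (511)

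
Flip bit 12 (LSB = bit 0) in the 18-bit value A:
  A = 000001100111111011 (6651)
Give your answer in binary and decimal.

Mask = 1 << 12 = 000001000000000000
Bit 12 of A is 1; XOR with the mask flips it to 0.
  000001100111111011
^ 000001000000000000
--------------------
  000000100111111011

Answer: 000000100111111011 (2555)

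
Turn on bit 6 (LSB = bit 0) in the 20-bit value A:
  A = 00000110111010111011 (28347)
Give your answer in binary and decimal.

Mask = 1 << 6 = 00000000000001000000
Bit 6 of A is 0, so OR-ing with the mask flips it to 1.
  00000110111010111011
| 00000000000001000000
----------------------
  00000110111011111011

Answer: 00000110111011111011 (28411)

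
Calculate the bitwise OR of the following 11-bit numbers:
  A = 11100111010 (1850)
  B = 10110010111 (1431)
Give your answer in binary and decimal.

Apply | to each column (1 where either bit is 1):
  11100111010
| 10110010111
-------------
  11110111111

Answer: 11110111111 (1983)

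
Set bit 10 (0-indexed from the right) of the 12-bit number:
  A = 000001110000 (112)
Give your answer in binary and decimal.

Mask = 1 << 10 = 010000000000
Bit 10 of A is 0, so OR-ing with the mask flips it to 1.
  000001110000
| 010000000000
--------------
  010001110000

Answer: 010001110000 (1136)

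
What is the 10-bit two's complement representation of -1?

1. Binary of +1:  0000000001
2. Invert bits:     1111111110
3. Add 1:           1111111111

Answer: 1111111111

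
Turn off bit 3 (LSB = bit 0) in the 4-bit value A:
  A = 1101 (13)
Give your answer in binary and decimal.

Mask = ~(1 << 3) = 0111
Bit 3 of A is 1, so AND-ing with the mask clears it to 0.
  1101
& 0111
------
  0101

Answer: 0101 (5)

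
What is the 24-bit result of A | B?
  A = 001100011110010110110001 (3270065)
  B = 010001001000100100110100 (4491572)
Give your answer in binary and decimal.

Apply | to each column (1 where either bit is 1):
  001100011110010110110001
| 010001001000100100110100
--------------------------
  011101011110110110110101

Answer: 011101011110110110110101 (7728565)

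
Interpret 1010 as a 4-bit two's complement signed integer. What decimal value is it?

MSB is 1, so the value is negative. Find the magnitude:
1. Invert bits:  0101
2. Add 1:        0110  = 6
3. Apply sign:   -6

Answer: -6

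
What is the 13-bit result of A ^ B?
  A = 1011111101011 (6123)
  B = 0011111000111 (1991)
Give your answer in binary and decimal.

Apply ^ to each column (1 where bits differ):
  1011111101011
^ 0011111000111
---------------
  1000000101100

Answer: 1000000101100 (4140)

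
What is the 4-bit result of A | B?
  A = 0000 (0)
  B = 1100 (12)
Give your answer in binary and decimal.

Apply | to each column (1 where either bit is 1):
  0000
| 1100
------
  1100

Answer: 1100 (12)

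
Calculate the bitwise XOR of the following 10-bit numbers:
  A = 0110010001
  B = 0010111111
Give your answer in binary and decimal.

Apply ^ to each column (1 where bits differ):
  0110010001
^ 0010111111
------------
  0100101110

Answer: 0100101110 (302)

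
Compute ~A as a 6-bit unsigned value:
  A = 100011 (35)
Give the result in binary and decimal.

Flip each bit (0->1, 1->0):
  100011
  011100

Answer: 011100 (28)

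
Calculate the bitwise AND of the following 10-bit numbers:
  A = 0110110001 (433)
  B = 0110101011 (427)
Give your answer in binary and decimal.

Apply & to each column (1 only where both bits are 1):
  0110110001
& 0110101011
------------
  0110100001

Answer: 0110100001 (417)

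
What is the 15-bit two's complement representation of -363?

1. Binary of +363:  000000101101011
2. Invert bits:     111111010010100
3. Add 1:           111111010010101

Answer: 111111010010101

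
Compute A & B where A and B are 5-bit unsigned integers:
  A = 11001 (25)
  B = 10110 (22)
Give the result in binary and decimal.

Apply & to each column (1 only where both bits are 1):
  11001
& 10110
-------
  10000

Answer: 10000 (16)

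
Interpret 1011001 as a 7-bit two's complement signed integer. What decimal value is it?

MSB is 1, so the value is negative. Find the magnitude:
1. Invert bits:  0100110
2. Add 1:        0100111  = 39
3. Apply sign:   -39

Answer: -39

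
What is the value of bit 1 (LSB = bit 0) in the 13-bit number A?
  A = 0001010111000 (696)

Bit 1 is the 2nd from the right.
  0001010111000
             ^
That bit is 0.

Answer: 0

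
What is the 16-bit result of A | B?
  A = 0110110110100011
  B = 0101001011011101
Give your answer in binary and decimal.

Apply | to each column (1 where either bit is 1):
  0110110110100011
| 0101001011011101
------------------
  0111111111111111

Answer: 0111111111111111 (32767)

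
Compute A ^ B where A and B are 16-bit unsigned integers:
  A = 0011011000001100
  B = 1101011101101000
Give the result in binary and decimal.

Apply ^ to each column (1 where bits differ):
  0011011000001100
^ 1101011101101000
------------------
  1110000101100100

Answer: 1110000101100100 (57700)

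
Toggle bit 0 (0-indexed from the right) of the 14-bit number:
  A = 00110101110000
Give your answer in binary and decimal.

Mask = 1 << 0 = 00000000000001
Bit 0 of A is 0; XOR with the mask flips it to 1.
  00110101110000
^ 00000000000001
----------------
  00110101110001

Answer: 00110101110001 (3441)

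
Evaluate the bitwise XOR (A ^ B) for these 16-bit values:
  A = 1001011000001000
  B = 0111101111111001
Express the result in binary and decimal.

Apply ^ to each column (1 where bits differ):
  1001011000001000
^ 0111101111111001
------------------
  1110110111110001

Answer: 1110110111110001 (60913)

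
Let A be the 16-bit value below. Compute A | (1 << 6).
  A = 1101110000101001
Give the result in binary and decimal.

Mask = 1 << 6 = 0000000001000000
Bit 6 of A is 0, so OR-ing with the mask flips it to 1.
  1101110000101001
| 0000000001000000
------------------
  1101110001101001

Answer: 1101110001101001 (56425)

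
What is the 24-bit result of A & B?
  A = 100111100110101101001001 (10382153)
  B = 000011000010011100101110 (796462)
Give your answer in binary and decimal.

Apply & to each column (1 only where both bits are 1):
  100111100110101101001001
& 000011000010011100101110
--------------------------
  000011000010001100001000

Answer: 000011000010001100001000 (795400)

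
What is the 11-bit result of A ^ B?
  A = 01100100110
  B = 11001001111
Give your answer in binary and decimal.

Apply ^ to each column (1 where bits differ):
  01100100110
^ 11001001111
-------------
  10101101001

Answer: 10101101001 (1385)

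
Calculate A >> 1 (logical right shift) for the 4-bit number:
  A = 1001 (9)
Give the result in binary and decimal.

Logical shift right by 1: drop the bottom 1 bit(s), prepend 1 zero(s) on the left.
  1001  ->  keep [100], discard [1], prepend 0
= 0100

Answer: 0100 (4)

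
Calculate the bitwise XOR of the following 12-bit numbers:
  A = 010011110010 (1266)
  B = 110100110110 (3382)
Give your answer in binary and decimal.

Apply ^ to each column (1 where bits differ):
  010011110010
^ 110100110110
--------------
  100111000100

Answer: 100111000100 (2500)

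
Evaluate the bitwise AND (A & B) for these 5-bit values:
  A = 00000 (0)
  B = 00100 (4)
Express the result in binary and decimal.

Apply & to each column (1 only where both bits are 1):
  00000
& 00100
-------
  00000

Answer: 00000 (0)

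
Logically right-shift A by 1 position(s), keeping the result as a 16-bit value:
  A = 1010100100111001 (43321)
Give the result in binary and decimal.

Logical shift right by 1: drop the bottom 1 bit(s), prepend 1 zero(s) on the left.
  1010100100111001  ->  keep [101010010011100], discard [1], prepend 0
= 0101010010011100

Answer: 0101010010011100 (21660)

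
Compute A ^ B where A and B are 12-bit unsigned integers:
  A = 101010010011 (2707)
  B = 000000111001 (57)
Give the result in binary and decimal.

Apply ^ to each column (1 where bits differ):
  101010010011
^ 000000111001
--------------
  101010101010

Answer: 101010101010 (2730)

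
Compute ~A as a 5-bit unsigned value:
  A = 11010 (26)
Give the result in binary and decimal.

Flip each bit (0->1, 1->0):
  11010
  00101

Answer: 00101 (5)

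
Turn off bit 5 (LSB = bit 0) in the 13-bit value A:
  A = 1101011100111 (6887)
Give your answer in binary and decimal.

Mask = ~(1 << 5) = 1111111011111
Bit 5 of A is 1, so AND-ing with the mask clears it to 0.
  1101011100111
& 1111111011111
---------------
  1101011000111

Answer: 1101011000111 (6855)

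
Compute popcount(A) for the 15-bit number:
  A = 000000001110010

000000001110010
1-bits at positions (from bit 0 = LSB): 1, 4, 5, 6
Count = 4

Answer: 4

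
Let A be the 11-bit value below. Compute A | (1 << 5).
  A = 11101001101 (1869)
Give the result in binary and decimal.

Mask = 1 << 5 = 00000100000
Bit 5 of A is 0, so OR-ing with the mask flips it to 1.
  11101001101
| 00000100000
-------------
  11101101101

Answer: 11101101101 (1901)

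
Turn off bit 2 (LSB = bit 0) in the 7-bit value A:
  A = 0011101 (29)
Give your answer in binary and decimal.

Mask = ~(1 << 2) = 1111011
Bit 2 of A is 1, so AND-ing with the mask clears it to 0.
  0011101
& 1111011
---------
  0011001

Answer: 0011001 (25)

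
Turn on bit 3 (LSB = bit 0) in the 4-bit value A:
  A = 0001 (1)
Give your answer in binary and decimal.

Mask = 1 << 3 = 1000
Bit 3 of A is 0, so OR-ing with the mask flips it to 1.
  0001
| 1000
------
  1001

Answer: 1001 (9)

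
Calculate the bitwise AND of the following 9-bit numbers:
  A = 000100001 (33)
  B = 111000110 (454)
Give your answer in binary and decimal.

Apply & to each column (1 only where both bits are 1):
  000100001
& 111000110
-----------
  000000000

Answer: 000000000 (0)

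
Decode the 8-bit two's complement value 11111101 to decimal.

MSB is 1, so the value is negative. Find the magnitude:
1. Invert bits:  00000010
2. Add 1:        00000011  = 3
3. Apply sign:   -3

Answer: -3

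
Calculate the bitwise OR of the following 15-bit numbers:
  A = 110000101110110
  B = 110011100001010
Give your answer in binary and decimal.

Apply | to each column (1 where either bit is 1):
  110000101110110
| 110011100001010
-----------------
  110011101111110

Answer: 110011101111110 (26494)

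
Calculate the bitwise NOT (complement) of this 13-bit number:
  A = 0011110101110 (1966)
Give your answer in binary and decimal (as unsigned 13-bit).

Flip each bit (0->1, 1->0):
  0011110101110
  1100001010001

Answer: 1100001010001 (6225)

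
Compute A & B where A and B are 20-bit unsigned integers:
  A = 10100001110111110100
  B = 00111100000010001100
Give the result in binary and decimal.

Apply & to each column (1 only where both bits are 1):
  10100001110111110100
& 00111100000010001100
----------------------
  00100000000010000100

Answer: 00100000000010000100 (131204)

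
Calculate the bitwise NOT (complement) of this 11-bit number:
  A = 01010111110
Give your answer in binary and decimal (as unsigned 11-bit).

Flip each bit (0->1, 1->0):
  01010111110
  10101000001

Answer: 10101000001 (1345)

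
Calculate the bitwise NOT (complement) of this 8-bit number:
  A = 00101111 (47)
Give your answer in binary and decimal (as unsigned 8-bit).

Flip each bit (0->1, 1->0):
  00101111
  11010000

Answer: 11010000 (208)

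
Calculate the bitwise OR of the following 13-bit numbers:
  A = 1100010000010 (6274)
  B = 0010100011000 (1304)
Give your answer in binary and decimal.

Apply | to each column (1 where either bit is 1):
  1100010000010
| 0010100011000
---------------
  1110110011010

Answer: 1110110011010 (7578)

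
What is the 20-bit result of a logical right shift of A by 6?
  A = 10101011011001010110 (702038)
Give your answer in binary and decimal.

Logical shift right by 6: drop the bottom 6 bit(s), prepend 6 zero(s) on the left.
  10101011011001010110  ->  keep [10101011011001], discard [010110], prepend 000000
= 00000010101011011001

Answer: 00000010101011011001 (10969)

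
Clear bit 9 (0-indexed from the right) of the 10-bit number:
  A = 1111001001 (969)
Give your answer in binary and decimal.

Mask = ~(1 << 9) = 0111111111
Bit 9 of A is 1, so AND-ing with the mask clears it to 0.
  1111001001
& 0111111111
------------
  0111001001

Answer: 0111001001 (457)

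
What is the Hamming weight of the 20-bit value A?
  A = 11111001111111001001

11111001111111001001
1-bits at positions (from bit 0 = LSB): 0, 3, 6, 7, 8, 9, 10, 11, 12, 15, 16, 17, 18, 19
Count = 14

Answer: 14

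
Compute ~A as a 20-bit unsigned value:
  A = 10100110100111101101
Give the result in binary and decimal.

Flip each bit (0->1, 1->0):
  10100110100111101101
  01011001011000010010

Answer: 01011001011000010010 (366098)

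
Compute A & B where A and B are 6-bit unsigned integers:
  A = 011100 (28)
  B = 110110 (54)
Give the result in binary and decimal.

Apply & to each column (1 only where both bits are 1):
  011100
& 110110
--------
  010100

Answer: 010100 (20)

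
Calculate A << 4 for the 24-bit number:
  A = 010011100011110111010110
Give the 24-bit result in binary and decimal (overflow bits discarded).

Shift left by 4: drop the top 4 bit(s), append 4 zero(s) on the right.
  010011100011110111010110  ->  discard [0100], keep [11100011110111010110], append 0000
= 111000111101110101100000

Answer: 111000111101110101100000 (14933344)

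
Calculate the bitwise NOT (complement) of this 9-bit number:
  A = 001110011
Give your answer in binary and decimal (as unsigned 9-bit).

Flip each bit (0->1, 1->0):
  001110011
  110001100

Answer: 110001100 (396)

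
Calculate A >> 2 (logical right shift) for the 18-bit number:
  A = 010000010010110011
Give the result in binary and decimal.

Logical shift right by 2: drop the bottom 2 bit(s), prepend 2 zero(s) on the left.
  010000010010110011  ->  keep [0100000100101100], discard [11], prepend 00
= 000100000100101100

Answer: 000100000100101100 (16684)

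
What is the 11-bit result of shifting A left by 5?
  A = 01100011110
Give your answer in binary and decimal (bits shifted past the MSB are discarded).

Shift left by 5: drop the top 5 bit(s), append 5 zero(s) on the right.
  01100011110  ->  discard [01100], keep [011110], append 00000
= 01111000000

Answer: 01111000000 (960)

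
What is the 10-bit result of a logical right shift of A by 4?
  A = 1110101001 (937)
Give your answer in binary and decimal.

Logical shift right by 4: drop the bottom 4 bit(s), prepend 4 zero(s) on the left.
  1110101001  ->  keep [111010], discard [1001], prepend 0000
= 0000111010

Answer: 0000111010 (58)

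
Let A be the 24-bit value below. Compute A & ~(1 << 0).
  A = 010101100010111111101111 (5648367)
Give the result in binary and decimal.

Mask = ~(1 << 0) = 111111111111111111111110
Bit 0 of A is 1, so AND-ing with the mask clears it to 0.
  010101100010111111101111
& 111111111111111111111110
--------------------------
  010101100010111111101110

Answer: 010101100010111111101110 (5648366)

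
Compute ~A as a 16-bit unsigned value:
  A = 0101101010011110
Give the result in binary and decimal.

Flip each bit (0->1, 1->0):
  0101101010011110
  1010010101100001

Answer: 1010010101100001 (42337)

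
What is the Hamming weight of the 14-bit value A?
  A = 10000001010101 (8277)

10000001010101
1-bits at positions (from bit 0 = LSB): 0, 2, 4, 6, 13
Count = 5

Answer: 5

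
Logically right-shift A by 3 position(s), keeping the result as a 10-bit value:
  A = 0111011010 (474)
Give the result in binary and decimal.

Logical shift right by 3: drop the bottom 3 bit(s), prepend 3 zero(s) on the left.
  0111011010  ->  keep [0111011], discard [010], prepend 000
= 0000111011

Answer: 0000111011 (59)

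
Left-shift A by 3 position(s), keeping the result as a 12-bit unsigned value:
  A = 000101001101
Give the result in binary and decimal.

Shift left by 3: drop the top 3 bit(s), append 3 zero(s) on the right.
  000101001101  ->  discard [000], keep [101001101], append 000
= 101001101000

Answer: 101001101000 (2664)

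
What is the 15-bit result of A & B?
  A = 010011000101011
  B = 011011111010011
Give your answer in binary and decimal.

Apply & to each column (1 only where both bits are 1):
  010011000101011
& 011011111010011
-----------------
  010011000000011

Answer: 010011000000011 (9731)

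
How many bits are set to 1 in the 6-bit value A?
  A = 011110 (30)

011110
1-bits at positions (from bit 0 = LSB): 1, 2, 3, 4
Count = 4

Answer: 4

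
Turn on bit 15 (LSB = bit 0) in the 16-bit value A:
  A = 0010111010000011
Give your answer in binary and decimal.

Mask = 1 << 15 = 1000000000000000
Bit 15 of A is 0, so OR-ing with the mask flips it to 1.
  0010111010000011
| 1000000000000000
------------------
  1010111010000011

Answer: 1010111010000011 (44675)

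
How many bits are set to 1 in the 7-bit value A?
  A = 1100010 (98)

1100010
1-bits at positions (from bit 0 = LSB): 1, 5, 6
Count = 3

Answer: 3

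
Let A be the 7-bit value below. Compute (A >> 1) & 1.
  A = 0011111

Bit 1 is the 2nd from the right.
  0011111
       ^
That bit is 1.

Answer: 1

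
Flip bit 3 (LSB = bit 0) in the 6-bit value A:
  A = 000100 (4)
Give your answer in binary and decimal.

Mask = 1 << 3 = 001000
Bit 3 of A is 0; XOR with the mask flips it to 1.
  000100
^ 001000
--------
  001100

Answer: 001100 (12)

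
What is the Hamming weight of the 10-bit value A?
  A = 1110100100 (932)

1110100100
1-bits at positions (from bit 0 = LSB): 2, 5, 7, 8, 9
Count = 5

Answer: 5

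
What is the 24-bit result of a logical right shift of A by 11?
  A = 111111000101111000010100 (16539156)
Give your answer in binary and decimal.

Logical shift right by 11: drop the bottom 11 bit(s), prepend 11 zero(s) on the left.
  111111000101111000010100  ->  keep [1111110001011], discard [11000010100], prepend 00000000000
= 000000000001111110001011

Answer: 000000000001111110001011 (8075)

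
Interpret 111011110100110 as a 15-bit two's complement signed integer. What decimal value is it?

MSB is 1, so the value is negative. Find the magnitude:
1. Invert bits:  000100001011001
2. Add 1:        000100001011010  = 2138
3. Apply sign:   -2138

Answer: -2138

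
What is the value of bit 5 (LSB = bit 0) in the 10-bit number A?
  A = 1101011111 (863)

Bit 5 is the 6th from the right.
  1101011111
      ^
That bit is 0.

Answer: 0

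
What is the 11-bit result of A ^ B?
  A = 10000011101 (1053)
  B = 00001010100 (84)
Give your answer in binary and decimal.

Apply ^ to each column (1 where bits differ):
  10000011101
^ 00001010100
-------------
  10001001001

Answer: 10001001001 (1097)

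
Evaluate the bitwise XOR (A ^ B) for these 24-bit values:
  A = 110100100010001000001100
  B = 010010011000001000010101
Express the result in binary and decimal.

Apply ^ to each column (1 where bits differ):
  110100100010001000001100
^ 010010011000001000010101
--------------------------
  100110111010000000011001

Answer: 100110111010000000011001 (10199065)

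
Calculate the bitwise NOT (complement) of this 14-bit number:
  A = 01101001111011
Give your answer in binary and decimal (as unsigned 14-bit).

Flip each bit (0->1, 1->0):
  01101001111011
  10010110000100

Answer: 10010110000100 (9604)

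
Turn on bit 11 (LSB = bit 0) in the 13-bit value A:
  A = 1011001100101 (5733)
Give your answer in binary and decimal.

Mask = 1 << 11 = 0100000000000
Bit 11 of A is 0, so OR-ing with the mask flips it to 1.
  1011001100101
| 0100000000000
---------------
  1111001100101

Answer: 1111001100101 (7781)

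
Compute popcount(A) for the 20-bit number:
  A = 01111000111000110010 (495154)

01111000111000110010
1-bits at positions (from bit 0 = LSB): 1, 4, 5, 9, 10, 11, 15, 16, 17, 18
Count = 10

Answer: 10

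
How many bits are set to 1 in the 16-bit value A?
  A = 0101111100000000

0101111100000000
1-bits at positions (from bit 0 = LSB): 8, 9, 10, 11, 12, 14
Count = 6

Answer: 6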